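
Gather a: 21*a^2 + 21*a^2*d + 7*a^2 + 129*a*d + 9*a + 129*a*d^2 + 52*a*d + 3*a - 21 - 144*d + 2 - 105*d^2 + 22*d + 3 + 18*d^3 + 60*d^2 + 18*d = a^2*(21*d + 28) + a*(129*d^2 + 181*d + 12) + 18*d^3 - 45*d^2 - 104*d - 16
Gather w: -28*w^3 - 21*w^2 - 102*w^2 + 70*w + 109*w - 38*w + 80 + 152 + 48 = -28*w^3 - 123*w^2 + 141*w + 280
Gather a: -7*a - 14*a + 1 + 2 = 3 - 21*a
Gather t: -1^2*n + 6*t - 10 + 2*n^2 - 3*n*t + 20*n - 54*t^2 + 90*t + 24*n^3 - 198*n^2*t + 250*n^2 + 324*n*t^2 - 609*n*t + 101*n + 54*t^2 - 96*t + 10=24*n^3 + 252*n^2 + 324*n*t^2 + 120*n + t*(-198*n^2 - 612*n)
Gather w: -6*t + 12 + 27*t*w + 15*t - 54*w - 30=9*t + w*(27*t - 54) - 18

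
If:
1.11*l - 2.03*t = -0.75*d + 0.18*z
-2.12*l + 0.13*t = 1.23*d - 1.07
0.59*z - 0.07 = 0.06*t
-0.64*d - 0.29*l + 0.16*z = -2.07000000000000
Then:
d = 4.12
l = -1.85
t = 0.49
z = 0.17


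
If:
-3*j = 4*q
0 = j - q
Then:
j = 0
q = 0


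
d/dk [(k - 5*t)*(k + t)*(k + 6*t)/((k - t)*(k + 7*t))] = (k^4 + 12*k^3*t + 20*k^2*t^2 + 32*k*t^3 + 383*t^4)/(k^4 + 12*k^3*t + 22*k^2*t^2 - 84*k*t^3 + 49*t^4)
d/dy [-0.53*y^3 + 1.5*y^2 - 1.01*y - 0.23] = -1.59*y^2 + 3.0*y - 1.01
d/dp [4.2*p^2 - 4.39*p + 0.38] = 8.4*p - 4.39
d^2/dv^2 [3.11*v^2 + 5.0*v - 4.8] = 6.22000000000000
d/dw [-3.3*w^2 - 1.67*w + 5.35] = -6.6*w - 1.67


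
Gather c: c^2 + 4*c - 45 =c^2 + 4*c - 45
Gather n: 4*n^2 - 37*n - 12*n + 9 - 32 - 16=4*n^2 - 49*n - 39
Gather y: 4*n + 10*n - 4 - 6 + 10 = 14*n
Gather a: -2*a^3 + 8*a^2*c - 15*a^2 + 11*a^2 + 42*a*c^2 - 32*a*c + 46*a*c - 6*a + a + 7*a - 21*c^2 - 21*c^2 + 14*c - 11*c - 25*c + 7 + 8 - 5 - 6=-2*a^3 + a^2*(8*c - 4) + a*(42*c^2 + 14*c + 2) - 42*c^2 - 22*c + 4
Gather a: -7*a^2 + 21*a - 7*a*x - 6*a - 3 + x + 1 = -7*a^2 + a*(15 - 7*x) + x - 2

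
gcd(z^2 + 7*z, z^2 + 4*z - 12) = 1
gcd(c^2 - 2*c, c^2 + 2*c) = c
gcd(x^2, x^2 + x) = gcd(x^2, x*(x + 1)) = x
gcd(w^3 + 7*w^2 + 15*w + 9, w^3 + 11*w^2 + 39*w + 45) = w^2 + 6*w + 9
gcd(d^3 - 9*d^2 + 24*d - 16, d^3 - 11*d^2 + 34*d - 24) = d^2 - 5*d + 4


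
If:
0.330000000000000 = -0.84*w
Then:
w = -0.39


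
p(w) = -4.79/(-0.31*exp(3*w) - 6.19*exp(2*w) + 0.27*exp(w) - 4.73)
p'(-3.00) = 0.00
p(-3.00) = 1.01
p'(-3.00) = 0.00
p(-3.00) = 1.01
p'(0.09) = -0.50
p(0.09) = 0.39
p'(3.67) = -0.00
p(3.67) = 0.00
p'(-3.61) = -0.00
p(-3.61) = 1.01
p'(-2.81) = -0.01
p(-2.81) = 1.01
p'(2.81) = -0.00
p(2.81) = 0.00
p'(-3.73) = -0.00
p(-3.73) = 1.01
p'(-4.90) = 0.00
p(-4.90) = 1.01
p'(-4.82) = 0.00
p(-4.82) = 1.01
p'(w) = -4.79*(0.93*exp(3*w) + 12.38*exp(2*w) - 0.27*exp(w))/(-0.31*exp(3*w) - 6.19*exp(2*w) + 0.27*exp(w) - 4.73)^2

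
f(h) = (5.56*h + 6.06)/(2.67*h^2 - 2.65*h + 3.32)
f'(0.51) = 2.00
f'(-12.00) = -0.01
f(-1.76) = -0.23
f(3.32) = 1.02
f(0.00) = 1.83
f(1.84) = 2.18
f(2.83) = 1.27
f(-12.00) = -0.14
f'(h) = (2.65 - 5.34*h)*(5.56*h + 6.06)/(2.67*h^2 - 2.65*h + 3.32)^2 + 5.56/(2.67*h^2 - 2.65*h + 3.32) = (-14.8452*h^2 - 32.3604*h + 34.5182)/(7.1289*h^4 - 14.151*h^3 + 24.7513*h^2 - 17.596*h + 11.0224)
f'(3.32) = -0.41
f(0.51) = 3.34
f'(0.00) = 3.13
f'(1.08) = -1.39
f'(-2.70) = 0.02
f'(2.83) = -0.59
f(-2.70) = -0.30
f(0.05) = 1.98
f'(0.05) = 3.22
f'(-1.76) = 0.17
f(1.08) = 3.38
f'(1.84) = -1.34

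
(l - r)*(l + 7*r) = l^2 + 6*l*r - 7*r^2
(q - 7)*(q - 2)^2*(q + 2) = q^4 - 9*q^3 + 10*q^2 + 36*q - 56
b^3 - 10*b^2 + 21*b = b*(b - 7)*(b - 3)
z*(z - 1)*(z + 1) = z^3 - z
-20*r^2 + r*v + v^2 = (-4*r + v)*(5*r + v)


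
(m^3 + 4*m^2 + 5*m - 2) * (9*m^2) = 9*m^5 + 36*m^4 + 45*m^3 - 18*m^2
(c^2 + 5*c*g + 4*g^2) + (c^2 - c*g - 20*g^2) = 2*c^2 + 4*c*g - 16*g^2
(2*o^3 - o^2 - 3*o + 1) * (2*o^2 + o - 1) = 4*o^5 - 9*o^3 + 4*o - 1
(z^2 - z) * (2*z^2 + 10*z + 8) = 2*z^4 + 8*z^3 - 2*z^2 - 8*z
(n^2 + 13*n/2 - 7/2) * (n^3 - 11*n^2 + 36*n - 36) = n^5 - 9*n^4/2 - 39*n^3 + 473*n^2/2 - 360*n + 126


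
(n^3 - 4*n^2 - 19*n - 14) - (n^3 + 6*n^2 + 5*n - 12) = -10*n^2 - 24*n - 2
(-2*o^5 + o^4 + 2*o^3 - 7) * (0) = 0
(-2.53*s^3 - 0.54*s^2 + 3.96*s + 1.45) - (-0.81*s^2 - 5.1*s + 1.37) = -2.53*s^3 + 0.27*s^2 + 9.06*s + 0.0799999999999998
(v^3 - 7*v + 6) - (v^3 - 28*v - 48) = 21*v + 54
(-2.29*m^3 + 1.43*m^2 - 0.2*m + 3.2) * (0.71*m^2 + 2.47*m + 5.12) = -1.6259*m^5 - 4.641*m^4 - 8.3347*m^3 + 9.0996*m^2 + 6.88*m + 16.384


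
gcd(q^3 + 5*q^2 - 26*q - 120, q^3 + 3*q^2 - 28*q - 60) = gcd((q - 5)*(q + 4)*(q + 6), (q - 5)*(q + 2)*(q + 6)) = q^2 + q - 30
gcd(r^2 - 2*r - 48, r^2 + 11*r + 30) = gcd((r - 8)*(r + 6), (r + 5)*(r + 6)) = r + 6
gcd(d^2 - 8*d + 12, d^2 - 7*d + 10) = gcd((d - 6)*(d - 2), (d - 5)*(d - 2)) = d - 2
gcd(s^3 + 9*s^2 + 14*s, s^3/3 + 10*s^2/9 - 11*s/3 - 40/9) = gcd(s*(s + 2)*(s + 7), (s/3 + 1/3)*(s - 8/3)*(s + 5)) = 1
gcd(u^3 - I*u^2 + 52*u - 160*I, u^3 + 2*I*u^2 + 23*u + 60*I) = u - 5*I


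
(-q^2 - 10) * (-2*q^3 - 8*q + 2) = 2*q^5 + 28*q^3 - 2*q^2 + 80*q - 20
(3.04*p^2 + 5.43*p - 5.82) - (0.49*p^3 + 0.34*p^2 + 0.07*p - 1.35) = -0.49*p^3 + 2.7*p^2 + 5.36*p - 4.47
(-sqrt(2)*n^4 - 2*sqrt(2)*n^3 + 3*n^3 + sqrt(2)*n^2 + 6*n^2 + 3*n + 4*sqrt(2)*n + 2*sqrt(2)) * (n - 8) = -sqrt(2)*n^5 + 3*n^4 + 6*sqrt(2)*n^4 - 18*n^3 + 17*sqrt(2)*n^3 - 45*n^2 - 4*sqrt(2)*n^2 - 30*sqrt(2)*n - 24*n - 16*sqrt(2)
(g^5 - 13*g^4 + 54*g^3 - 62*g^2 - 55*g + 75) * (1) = g^5 - 13*g^4 + 54*g^3 - 62*g^2 - 55*g + 75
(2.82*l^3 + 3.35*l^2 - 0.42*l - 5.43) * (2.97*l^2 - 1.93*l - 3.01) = 8.3754*l^5 + 4.5069*l^4 - 16.2011*l^3 - 25.4*l^2 + 11.7441*l + 16.3443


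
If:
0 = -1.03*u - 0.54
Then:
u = -0.52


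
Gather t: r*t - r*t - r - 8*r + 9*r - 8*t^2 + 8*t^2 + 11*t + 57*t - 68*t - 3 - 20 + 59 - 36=0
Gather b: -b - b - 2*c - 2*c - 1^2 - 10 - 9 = -2*b - 4*c - 20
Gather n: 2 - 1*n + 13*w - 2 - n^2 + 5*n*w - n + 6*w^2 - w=-n^2 + n*(5*w - 2) + 6*w^2 + 12*w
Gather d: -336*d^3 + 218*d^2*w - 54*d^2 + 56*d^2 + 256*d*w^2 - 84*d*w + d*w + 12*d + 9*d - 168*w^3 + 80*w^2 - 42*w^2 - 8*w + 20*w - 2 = -336*d^3 + d^2*(218*w + 2) + d*(256*w^2 - 83*w + 21) - 168*w^3 + 38*w^2 + 12*w - 2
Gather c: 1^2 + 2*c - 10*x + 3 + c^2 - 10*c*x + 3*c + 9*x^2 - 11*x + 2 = c^2 + c*(5 - 10*x) + 9*x^2 - 21*x + 6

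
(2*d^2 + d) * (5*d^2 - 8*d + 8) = 10*d^4 - 11*d^3 + 8*d^2 + 8*d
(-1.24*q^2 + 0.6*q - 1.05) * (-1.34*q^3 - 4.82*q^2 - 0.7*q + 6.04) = 1.6616*q^5 + 5.1728*q^4 - 0.617*q^3 - 2.8486*q^2 + 4.359*q - 6.342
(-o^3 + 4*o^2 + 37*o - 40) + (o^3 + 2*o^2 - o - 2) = 6*o^2 + 36*o - 42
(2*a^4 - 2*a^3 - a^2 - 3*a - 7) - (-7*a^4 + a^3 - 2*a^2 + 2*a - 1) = 9*a^4 - 3*a^3 + a^2 - 5*a - 6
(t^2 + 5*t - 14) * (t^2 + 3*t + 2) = t^4 + 8*t^3 + 3*t^2 - 32*t - 28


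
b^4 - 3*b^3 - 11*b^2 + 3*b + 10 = (b - 5)*(b - 1)*(b + 1)*(b + 2)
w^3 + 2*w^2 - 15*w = w*(w - 3)*(w + 5)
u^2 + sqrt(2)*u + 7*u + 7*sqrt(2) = (u + 7)*(u + sqrt(2))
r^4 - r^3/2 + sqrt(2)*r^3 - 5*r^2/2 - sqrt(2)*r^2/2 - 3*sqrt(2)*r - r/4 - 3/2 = (r - 2)*(r + 3/2)*(r + sqrt(2)/2)^2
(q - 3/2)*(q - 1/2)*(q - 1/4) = q^3 - 9*q^2/4 + 5*q/4 - 3/16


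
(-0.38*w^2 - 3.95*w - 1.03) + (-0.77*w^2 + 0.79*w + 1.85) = -1.15*w^2 - 3.16*w + 0.82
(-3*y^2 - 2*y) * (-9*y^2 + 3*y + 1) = 27*y^4 + 9*y^3 - 9*y^2 - 2*y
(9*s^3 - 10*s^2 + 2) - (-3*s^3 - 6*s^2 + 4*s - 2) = 12*s^3 - 4*s^2 - 4*s + 4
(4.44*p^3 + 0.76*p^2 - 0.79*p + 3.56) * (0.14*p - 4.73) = 0.6216*p^4 - 20.8948*p^3 - 3.7054*p^2 + 4.2351*p - 16.8388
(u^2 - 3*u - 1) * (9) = 9*u^2 - 27*u - 9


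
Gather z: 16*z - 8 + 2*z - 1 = 18*z - 9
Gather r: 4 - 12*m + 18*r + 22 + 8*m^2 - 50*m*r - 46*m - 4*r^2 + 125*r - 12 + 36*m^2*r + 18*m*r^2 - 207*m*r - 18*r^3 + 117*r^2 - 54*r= 8*m^2 - 58*m - 18*r^3 + r^2*(18*m + 113) + r*(36*m^2 - 257*m + 89) + 14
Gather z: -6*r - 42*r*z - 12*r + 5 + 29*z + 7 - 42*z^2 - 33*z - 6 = -18*r - 42*z^2 + z*(-42*r - 4) + 6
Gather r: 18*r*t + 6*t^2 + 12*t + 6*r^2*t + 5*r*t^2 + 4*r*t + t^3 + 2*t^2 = 6*r^2*t + r*(5*t^2 + 22*t) + t^3 + 8*t^2 + 12*t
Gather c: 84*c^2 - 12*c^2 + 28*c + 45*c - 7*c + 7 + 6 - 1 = 72*c^2 + 66*c + 12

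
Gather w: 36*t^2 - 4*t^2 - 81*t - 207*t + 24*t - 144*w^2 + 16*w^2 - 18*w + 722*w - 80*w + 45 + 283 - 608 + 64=32*t^2 - 264*t - 128*w^2 + 624*w - 216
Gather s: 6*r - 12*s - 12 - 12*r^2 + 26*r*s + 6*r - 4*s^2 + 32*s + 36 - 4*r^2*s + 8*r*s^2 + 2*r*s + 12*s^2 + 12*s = -12*r^2 + 12*r + s^2*(8*r + 8) + s*(-4*r^2 + 28*r + 32) + 24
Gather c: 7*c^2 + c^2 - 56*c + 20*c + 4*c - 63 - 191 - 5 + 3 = 8*c^2 - 32*c - 256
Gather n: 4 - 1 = 3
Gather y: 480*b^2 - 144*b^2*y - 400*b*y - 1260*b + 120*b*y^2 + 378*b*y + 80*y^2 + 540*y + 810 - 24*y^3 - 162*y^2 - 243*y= 480*b^2 - 1260*b - 24*y^3 + y^2*(120*b - 82) + y*(-144*b^2 - 22*b + 297) + 810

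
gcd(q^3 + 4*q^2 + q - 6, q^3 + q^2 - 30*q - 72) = q + 3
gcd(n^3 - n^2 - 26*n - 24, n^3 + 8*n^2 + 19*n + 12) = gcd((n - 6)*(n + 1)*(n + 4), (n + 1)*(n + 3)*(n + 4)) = n^2 + 5*n + 4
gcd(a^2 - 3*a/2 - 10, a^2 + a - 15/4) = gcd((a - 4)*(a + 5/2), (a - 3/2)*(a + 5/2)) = a + 5/2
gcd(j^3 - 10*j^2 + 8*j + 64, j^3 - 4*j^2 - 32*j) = j - 8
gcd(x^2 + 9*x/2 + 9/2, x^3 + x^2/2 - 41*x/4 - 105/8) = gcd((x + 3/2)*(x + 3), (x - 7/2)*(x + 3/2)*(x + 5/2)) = x + 3/2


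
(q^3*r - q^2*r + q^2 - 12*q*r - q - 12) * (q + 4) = q^4*r + 3*q^3*r + q^3 - 16*q^2*r + 3*q^2 - 48*q*r - 16*q - 48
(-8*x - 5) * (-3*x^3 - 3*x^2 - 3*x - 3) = 24*x^4 + 39*x^3 + 39*x^2 + 39*x + 15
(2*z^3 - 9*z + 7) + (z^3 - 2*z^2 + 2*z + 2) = 3*z^3 - 2*z^2 - 7*z + 9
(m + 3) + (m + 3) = 2*m + 6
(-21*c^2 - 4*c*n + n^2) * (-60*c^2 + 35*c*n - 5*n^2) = 1260*c^4 - 495*c^3*n - 95*c^2*n^2 + 55*c*n^3 - 5*n^4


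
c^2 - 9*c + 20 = (c - 5)*(c - 4)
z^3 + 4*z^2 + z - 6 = (z - 1)*(z + 2)*(z + 3)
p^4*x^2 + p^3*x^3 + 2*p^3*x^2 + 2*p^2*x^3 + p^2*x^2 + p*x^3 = p*(p + x)*(p*x + x)^2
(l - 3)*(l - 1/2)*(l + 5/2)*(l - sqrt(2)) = l^4 - sqrt(2)*l^3 - l^3 - 29*l^2/4 + sqrt(2)*l^2 + 15*l/4 + 29*sqrt(2)*l/4 - 15*sqrt(2)/4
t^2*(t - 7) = t^3 - 7*t^2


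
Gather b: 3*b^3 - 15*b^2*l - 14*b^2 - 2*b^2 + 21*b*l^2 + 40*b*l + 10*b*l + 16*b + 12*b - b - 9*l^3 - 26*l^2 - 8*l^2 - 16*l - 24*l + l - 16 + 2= 3*b^3 + b^2*(-15*l - 16) + b*(21*l^2 + 50*l + 27) - 9*l^3 - 34*l^2 - 39*l - 14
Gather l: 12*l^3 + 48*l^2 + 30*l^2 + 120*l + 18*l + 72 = 12*l^3 + 78*l^2 + 138*l + 72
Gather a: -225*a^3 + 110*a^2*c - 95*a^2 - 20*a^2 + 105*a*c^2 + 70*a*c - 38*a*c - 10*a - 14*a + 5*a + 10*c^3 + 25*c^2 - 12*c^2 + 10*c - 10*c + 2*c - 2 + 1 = -225*a^3 + a^2*(110*c - 115) + a*(105*c^2 + 32*c - 19) + 10*c^3 + 13*c^2 + 2*c - 1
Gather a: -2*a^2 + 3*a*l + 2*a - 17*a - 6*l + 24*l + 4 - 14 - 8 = -2*a^2 + a*(3*l - 15) + 18*l - 18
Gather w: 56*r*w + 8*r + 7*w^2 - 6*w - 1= 8*r + 7*w^2 + w*(56*r - 6) - 1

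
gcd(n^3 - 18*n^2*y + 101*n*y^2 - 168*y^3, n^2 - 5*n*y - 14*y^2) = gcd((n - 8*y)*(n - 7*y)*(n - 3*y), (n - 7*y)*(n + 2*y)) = -n + 7*y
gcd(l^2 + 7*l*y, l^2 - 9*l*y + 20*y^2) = 1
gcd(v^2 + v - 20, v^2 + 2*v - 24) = v - 4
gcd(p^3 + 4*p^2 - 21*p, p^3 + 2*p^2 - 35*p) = p^2 + 7*p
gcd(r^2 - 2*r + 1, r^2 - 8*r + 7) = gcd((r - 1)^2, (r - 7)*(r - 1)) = r - 1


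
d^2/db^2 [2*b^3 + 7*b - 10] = 12*b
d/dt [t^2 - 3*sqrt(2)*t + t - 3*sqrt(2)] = 2*t - 3*sqrt(2) + 1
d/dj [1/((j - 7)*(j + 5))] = 2*(1 - j)/(j^4 - 4*j^3 - 66*j^2 + 140*j + 1225)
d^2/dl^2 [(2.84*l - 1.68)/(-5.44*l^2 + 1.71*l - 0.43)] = (-(2.84*l - 1.68)*(10.88*l - 1.71)*(21.76*l - 3.42) + (92.6976*l - 27.9912)*(5.44*l^2 - 1.71*l + 0.43))/(5.44*l^2 - 1.71*l + 0.43)^3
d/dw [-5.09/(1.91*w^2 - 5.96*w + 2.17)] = (19.4438*w - 30.3364)/(1.91*w^2 - 5.96*w + 2.17)^2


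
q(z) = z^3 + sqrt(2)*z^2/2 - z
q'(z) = 3*z^2 + sqrt(2)*z - 1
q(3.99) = 70.79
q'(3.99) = 52.40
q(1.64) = 4.67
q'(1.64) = 9.39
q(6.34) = 276.92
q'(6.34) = 128.55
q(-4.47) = -70.72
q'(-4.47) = 52.62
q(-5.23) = -118.48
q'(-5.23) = 73.66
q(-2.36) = -6.85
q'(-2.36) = 12.37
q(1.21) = 1.60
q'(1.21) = 5.10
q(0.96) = 0.58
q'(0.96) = 3.12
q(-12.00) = -1614.18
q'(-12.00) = 414.03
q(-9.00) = -662.72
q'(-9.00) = 229.27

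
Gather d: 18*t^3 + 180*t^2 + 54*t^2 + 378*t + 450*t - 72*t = 18*t^3 + 234*t^2 + 756*t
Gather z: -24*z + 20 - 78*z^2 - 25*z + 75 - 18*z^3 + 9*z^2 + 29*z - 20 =-18*z^3 - 69*z^2 - 20*z + 75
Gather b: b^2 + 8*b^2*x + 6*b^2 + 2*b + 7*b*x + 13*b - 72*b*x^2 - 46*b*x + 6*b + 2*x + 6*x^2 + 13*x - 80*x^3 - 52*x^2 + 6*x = b^2*(8*x + 7) + b*(-72*x^2 - 39*x + 21) - 80*x^3 - 46*x^2 + 21*x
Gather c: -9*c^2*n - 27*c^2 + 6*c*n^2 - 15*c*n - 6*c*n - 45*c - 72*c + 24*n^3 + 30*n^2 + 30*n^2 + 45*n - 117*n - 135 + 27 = c^2*(-9*n - 27) + c*(6*n^2 - 21*n - 117) + 24*n^3 + 60*n^2 - 72*n - 108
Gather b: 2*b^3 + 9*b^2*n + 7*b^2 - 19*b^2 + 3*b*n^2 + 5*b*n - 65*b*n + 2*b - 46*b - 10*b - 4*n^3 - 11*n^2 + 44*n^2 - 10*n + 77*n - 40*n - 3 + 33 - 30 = 2*b^3 + b^2*(9*n - 12) + b*(3*n^2 - 60*n - 54) - 4*n^3 + 33*n^2 + 27*n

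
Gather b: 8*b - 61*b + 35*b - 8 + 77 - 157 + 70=-18*b - 18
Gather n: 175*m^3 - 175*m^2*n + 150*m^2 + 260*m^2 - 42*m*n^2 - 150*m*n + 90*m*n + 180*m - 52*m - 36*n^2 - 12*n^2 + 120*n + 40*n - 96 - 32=175*m^3 + 410*m^2 + 128*m + n^2*(-42*m - 48) + n*(-175*m^2 - 60*m + 160) - 128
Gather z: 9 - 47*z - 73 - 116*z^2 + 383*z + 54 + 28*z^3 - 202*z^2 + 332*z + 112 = 28*z^3 - 318*z^2 + 668*z + 102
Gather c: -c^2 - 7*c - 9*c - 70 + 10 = -c^2 - 16*c - 60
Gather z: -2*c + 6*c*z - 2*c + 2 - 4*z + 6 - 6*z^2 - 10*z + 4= -4*c - 6*z^2 + z*(6*c - 14) + 12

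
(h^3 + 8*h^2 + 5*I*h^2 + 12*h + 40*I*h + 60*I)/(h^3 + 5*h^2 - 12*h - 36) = (h + 5*I)/(h - 3)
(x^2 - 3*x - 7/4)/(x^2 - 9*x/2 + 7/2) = (x + 1/2)/(x - 1)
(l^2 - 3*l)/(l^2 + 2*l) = (l - 3)/(l + 2)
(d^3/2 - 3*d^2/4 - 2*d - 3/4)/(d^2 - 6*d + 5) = (2*d^3 - 3*d^2 - 8*d - 3)/(4*(d^2 - 6*d + 5))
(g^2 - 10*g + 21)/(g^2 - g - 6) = (g - 7)/(g + 2)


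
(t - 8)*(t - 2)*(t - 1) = t^3 - 11*t^2 + 26*t - 16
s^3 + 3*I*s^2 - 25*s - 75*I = (s - 5)*(s + 5)*(s + 3*I)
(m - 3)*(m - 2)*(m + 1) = m^3 - 4*m^2 + m + 6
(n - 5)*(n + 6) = n^2 + n - 30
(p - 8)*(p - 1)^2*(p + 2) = p^4 - 8*p^3 - 3*p^2 + 26*p - 16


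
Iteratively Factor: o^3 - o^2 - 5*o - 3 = (o - 3)*(o^2 + 2*o + 1) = (o - 3)*(o + 1)*(o + 1)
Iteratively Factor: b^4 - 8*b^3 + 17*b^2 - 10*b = (b - 5)*(b^3 - 3*b^2 + 2*b) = b*(b - 5)*(b^2 - 3*b + 2) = b*(b - 5)*(b - 2)*(b - 1)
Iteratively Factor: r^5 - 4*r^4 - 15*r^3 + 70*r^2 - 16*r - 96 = (r + 4)*(r^4 - 8*r^3 + 17*r^2 + 2*r - 24) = (r - 3)*(r + 4)*(r^3 - 5*r^2 + 2*r + 8) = (r - 3)*(r + 1)*(r + 4)*(r^2 - 6*r + 8) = (r - 3)*(r - 2)*(r + 1)*(r + 4)*(r - 4)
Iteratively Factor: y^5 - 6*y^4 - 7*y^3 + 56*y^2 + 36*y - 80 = (y + 2)*(y^4 - 8*y^3 + 9*y^2 + 38*y - 40) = (y + 2)^2*(y^3 - 10*y^2 + 29*y - 20) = (y - 5)*(y + 2)^2*(y^2 - 5*y + 4) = (y - 5)*(y - 4)*(y + 2)^2*(y - 1)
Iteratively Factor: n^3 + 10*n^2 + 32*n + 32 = (n + 4)*(n^2 + 6*n + 8) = (n + 4)^2*(n + 2)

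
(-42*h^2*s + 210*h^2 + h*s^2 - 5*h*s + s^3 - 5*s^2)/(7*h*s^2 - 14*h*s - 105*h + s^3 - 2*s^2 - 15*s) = (-6*h + s)/(s + 3)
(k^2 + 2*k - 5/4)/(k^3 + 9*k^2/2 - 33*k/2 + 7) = (k + 5/2)/(k^2 + 5*k - 14)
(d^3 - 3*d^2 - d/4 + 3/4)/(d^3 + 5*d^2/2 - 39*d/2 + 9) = (d + 1/2)/(d + 6)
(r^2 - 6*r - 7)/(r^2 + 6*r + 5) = (r - 7)/(r + 5)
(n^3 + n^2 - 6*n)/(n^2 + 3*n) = n - 2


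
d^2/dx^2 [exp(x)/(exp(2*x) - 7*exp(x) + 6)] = ((21 - 8*exp(x))*(exp(2*x) - 7*exp(x) + 6)*exp(x) + 2*(2*exp(x) - 7)^2*exp(2*x) + (exp(2*x) - 7*exp(x) + 6)^2)*exp(x)/(exp(2*x) - 7*exp(x) + 6)^3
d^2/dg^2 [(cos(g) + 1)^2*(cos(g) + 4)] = -39*cos(g)/4 - 12*cos(2*g) - 9*cos(3*g)/4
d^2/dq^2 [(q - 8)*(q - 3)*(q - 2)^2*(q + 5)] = 20*q^3 - 120*q^2 - 18*q + 440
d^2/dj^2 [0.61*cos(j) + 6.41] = -0.61*cos(j)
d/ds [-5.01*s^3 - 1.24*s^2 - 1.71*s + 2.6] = -15.03*s^2 - 2.48*s - 1.71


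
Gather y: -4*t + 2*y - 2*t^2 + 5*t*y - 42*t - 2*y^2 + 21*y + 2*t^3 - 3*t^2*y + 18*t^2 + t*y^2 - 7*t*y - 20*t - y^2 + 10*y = 2*t^3 + 16*t^2 - 66*t + y^2*(t - 3) + y*(-3*t^2 - 2*t + 33)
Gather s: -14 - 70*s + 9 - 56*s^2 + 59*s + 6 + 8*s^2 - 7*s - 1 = -48*s^2 - 18*s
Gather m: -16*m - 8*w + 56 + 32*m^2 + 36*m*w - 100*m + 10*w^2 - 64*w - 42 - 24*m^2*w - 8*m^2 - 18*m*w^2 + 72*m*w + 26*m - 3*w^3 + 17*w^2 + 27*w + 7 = m^2*(24 - 24*w) + m*(-18*w^2 + 108*w - 90) - 3*w^3 + 27*w^2 - 45*w + 21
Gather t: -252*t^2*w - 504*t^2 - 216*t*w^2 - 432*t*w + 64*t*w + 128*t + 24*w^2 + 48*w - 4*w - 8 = t^2*(-252*w - 504) + t*(-216*w^2 - 368*w + 128) + 24*w^2 + 44*w - 8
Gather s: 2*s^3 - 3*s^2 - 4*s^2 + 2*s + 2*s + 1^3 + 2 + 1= 2*s^3 - 7*s^2 + 4*s + 4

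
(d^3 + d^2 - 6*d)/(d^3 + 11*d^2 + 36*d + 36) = d*(d - 2)/(d^2 + 8*d + 12)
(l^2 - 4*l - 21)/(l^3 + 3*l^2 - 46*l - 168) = (l + 3)/(l^2 + 10*l + 24)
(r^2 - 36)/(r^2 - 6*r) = (r + 6)/r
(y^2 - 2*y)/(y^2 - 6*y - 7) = y*(2 - y)/(-y^2 + 6*y + 7)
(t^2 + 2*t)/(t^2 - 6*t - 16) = t/(t - 8)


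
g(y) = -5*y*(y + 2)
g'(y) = -10*y - 10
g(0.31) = -3.58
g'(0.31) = -13.10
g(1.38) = -23.32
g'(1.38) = -23.80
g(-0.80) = 4.80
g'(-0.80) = -2.00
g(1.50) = -26.25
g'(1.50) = -25.00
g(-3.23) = -19.86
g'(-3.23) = 22.30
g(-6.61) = -152.36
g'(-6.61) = 56.10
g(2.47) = -55.20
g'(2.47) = -34.70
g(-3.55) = -27.51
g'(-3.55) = 25.50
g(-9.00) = -315.00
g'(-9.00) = 80.00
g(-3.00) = -15.00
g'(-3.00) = 20.00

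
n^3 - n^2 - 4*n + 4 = (n - 2)*(n - 1)*(n + 2)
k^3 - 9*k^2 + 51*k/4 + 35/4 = (k - 7)*(k - 5/2)*(k + 1/2)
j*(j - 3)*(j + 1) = j^3 - 2*j^2 - 3*j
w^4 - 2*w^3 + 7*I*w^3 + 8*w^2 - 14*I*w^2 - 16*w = w*(w - 2)*(w - I)*(w + 8*I)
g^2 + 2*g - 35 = (g - 5)*(g + 7)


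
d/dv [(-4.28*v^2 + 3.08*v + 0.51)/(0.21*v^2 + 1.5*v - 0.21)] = (-7.0668*v^2 + 1.5834*v - 1.4118)/(0.0441*v^4 + 0.63*v^3 + 2.1618*v^2 - 0.63*v + 0.0441)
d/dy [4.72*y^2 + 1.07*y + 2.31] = 9.44*y + 1.07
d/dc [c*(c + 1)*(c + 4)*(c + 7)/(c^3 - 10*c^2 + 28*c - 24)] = (c^5 - 18*c^4 - 111*c^3 + 298*c^2 + 1104*c + 336)/(c^5 - 18*c^4 + 120*c^3 - 368*c^2 + 528*c - 288)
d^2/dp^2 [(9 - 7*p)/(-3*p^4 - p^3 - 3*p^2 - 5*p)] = 2*(378*p^7 - 642*p^6 - 195*p^5 - 1035*p^4 - 458*p^3 - 378*p^2 - 405*p - 225)/(p^3*(27*p^9 + 27*p^8 + 90*p^7 + 190*p^6 + 180*p^5 + 312*p^4 + 342*p^3 + 210*p^2 + 225*p + 125))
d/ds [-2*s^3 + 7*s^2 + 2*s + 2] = -6*s^2 + 14*s + 2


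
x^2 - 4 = (x - 2)*(x + 2)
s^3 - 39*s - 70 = (s - 7)*(s + 2)*(s + 5)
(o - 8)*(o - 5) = o^2 - 13*o + 40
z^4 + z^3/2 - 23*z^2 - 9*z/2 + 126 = (z - 7/2)*(z - 3)*(z + 3)*(z + 4)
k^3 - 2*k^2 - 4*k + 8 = (k - 2)^2*(k + 2)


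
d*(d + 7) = d^2 + 7*d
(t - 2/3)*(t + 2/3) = t^2 - 4/9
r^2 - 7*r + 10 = (r - 5)*(r - 2)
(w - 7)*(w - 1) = w^2 - 8*w + 7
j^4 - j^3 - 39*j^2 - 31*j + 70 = (j - 7)*(j - 1)*(j + 2)*(j + 5)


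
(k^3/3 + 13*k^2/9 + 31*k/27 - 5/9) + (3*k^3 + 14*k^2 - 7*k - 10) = 10*k^3/3 + 139*k^2/9 - 158*k/27 - 95/9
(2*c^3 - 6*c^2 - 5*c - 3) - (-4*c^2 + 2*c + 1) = 2*c^3 - 2*c^2 - 7*c - 4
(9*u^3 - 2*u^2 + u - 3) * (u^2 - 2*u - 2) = 9*u^5 - 20*u^4 - 13*u^3 - u^2 + 4*u + 6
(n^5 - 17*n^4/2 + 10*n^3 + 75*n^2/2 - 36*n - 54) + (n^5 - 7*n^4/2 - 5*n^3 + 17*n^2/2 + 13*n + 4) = 2*n^5 - 12*n^4 + 5*n^3 + 46*n^2 - 23*n - 50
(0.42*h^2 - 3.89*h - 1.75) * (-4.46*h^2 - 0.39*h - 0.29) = -1.8732*h^4 + 17.1856*h^3 + 9.2003*h^2 + 1.8106*h + 0.5075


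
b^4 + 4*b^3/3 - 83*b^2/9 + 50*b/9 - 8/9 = (b - 2)*(b - 1/3)^2*(b + 4)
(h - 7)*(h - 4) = h^2 - 11*h + 28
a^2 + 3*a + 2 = (a + 1)*(a + 2)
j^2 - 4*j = j*(j - 4)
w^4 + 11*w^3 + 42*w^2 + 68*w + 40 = (w + 2)^3*(w + 5)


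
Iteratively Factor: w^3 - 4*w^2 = (w - 4)*(w^2) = w*(w - 4)*(w)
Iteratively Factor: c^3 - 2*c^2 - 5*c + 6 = (c - 1)*(c^2 - c - 6) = (c - 3)*(c - 1)*(c + 2)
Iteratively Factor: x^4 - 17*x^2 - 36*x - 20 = (x - 5)*(x^3 + 5*x^2 + 8*x + 4) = (x - 5)*(x + 1)*(x^2 + 4*x + 4) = (x - 5)*(x + 1)*(x + 2)*(x + 2)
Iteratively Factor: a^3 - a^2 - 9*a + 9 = (a + 3)*(a^2 - 4*a + 3) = (a - 1)*(a + 3)*(a - 3)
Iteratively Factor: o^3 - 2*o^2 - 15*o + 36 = (o - 3)*(o^2 + o - 12) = (o - 3)*(o + 4)*(o - 3)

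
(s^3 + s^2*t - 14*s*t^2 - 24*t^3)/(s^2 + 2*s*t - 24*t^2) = (s^2 + 5*s*t + 6*t^2)/(s + 6*t)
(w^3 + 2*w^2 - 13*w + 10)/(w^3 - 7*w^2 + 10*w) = (w^2 + 4*w - 5)/(w*(w - 5))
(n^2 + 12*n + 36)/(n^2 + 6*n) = (n + 6)/n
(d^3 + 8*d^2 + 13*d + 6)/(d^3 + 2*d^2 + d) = (d + 6)/d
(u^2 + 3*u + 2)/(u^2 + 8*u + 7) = (u + 2)/(u + 7)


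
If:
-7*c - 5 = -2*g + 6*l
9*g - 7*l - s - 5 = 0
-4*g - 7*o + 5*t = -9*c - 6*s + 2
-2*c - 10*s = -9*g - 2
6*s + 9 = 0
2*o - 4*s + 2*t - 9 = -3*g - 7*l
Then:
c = 554/521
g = -861/521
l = -2735/1042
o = 49327/8336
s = -3/2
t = 60421/8336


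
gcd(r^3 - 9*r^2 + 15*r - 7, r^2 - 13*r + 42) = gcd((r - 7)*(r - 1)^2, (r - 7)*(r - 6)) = r - 7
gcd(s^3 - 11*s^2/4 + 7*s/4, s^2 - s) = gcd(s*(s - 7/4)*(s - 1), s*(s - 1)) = s^2 - s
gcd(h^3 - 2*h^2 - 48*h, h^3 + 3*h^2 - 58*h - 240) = h^2 - 2*h - 48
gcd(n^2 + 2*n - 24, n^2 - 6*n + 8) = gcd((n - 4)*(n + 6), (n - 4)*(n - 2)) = n - 4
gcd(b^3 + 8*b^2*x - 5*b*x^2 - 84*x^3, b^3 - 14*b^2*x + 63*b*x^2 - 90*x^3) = -b + 3*x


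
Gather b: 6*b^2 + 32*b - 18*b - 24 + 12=6*b^2 + 14*b - 12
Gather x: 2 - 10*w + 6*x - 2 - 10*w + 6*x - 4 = -20*w + 12*x - 4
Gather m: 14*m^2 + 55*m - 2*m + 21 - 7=14*m^2 + 53*m + 14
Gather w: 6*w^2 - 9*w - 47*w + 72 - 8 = 6*w^2 - 56*w + 64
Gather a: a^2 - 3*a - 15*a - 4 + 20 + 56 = a^2 - 18*a + 72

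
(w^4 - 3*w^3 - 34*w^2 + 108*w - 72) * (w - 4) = w^5 - 7*w^4 - 22*w^3 + 244*w^2 - 504*w + 288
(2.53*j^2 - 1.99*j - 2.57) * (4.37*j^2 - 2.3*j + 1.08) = 11.0561*j^4 - 14.5153*j^3 - 3.9215*j^2 + 3.7618*j - 2.7756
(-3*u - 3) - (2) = -3*u - 5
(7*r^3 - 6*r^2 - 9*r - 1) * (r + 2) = 7*r^4 + 8*r^3 - 21*r^2 - 19*r - 2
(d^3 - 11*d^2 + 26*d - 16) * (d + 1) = d^4 - 10*d^3 + 15*d^2 + 10*d - 16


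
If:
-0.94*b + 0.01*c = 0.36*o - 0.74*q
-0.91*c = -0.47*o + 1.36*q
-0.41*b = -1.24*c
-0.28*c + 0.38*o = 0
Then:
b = 0.00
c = 0.00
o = 0.00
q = 0.00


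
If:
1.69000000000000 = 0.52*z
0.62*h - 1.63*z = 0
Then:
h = 8.54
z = 3.25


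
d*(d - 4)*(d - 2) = d^3 - 6*d^2 + 8*d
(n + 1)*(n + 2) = n^2 + 3*n + 2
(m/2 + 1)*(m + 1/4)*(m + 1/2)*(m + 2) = m^4/2 + 19*m^3/8 + 57*m^2/16 + 7*m/4 + 1/4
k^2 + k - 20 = (k - 4)*(k + 5)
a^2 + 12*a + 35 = (a + 5)*(a + 7)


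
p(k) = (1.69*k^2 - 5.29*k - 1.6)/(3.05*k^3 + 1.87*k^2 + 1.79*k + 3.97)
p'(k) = (3.38*k - 5.29)/(3.05*k^3 + 1.87*k^2 + 1.79*k + 3.97) + (-9.15*k^2 - 3.74*k - 1.79)*(1.69*k^2 - 5.29*k - 1.6)/(3.05*k^3 + 1.87*k^2 + 1.79*k + 3.97)^2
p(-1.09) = 21.23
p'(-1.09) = -657.57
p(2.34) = -0.08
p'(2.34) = 0.13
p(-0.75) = 1.39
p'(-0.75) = -5.67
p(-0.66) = 0.96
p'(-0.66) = -3.93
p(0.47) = -0.67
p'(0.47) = 0.01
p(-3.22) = -0.39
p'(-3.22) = -0.20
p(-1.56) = -1.84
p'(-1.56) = -3.93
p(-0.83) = 1.95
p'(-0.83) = -8.79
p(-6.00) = -0.15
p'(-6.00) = -0.04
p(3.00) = -0.02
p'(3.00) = 0.06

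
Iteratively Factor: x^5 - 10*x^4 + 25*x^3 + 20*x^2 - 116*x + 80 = (x - 4)*(x^4 - 6*x^3 + x^2 + 24*x - 20) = (x - 4)*(x + 2)*(x^3 - 8*x^2 + 17*x - 10) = (x - 5)*(x - 4)*(x + 2)*(x^2 - 3*x + 2) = (x - 5)*(x - 4)*(x - 1)*(x + 2)*(x - 2)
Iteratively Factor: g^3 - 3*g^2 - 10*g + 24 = (g - 4)*(g^2 + g - 6) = (g - 4)*(g - 2)*(g + 3)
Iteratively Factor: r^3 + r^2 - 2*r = (r - 1)*(r^2 + 2*r) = r*(r - 1)*(r + 2)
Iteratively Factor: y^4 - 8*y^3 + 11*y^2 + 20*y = (y - 4)*(y^3 - 4*y^2 - 5*y) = y*(y - 4)*(y^2 - 4*y - 5) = y*(y - 4)*(y + 1)*(y - 5)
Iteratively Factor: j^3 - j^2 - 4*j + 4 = (j - 2)*(j^2 + j - 2) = (j - 2)*(j - 1)*(j + 2)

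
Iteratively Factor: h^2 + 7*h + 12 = (h + 4)*(h + 3)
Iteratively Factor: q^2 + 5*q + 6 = (q + 2)*(q + 3)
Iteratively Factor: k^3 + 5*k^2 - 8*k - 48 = (k + 4)*(k^2 + k - 12) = (k - 3)*(k + 4)*(k + 4)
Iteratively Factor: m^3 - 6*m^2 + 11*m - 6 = (m - 3)*(m^2 - 3*m + 2) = (m - 3)*(m - 2)*(m - 1)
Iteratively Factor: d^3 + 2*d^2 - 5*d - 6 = (d + 1)*(d^2 + d - 6) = (d + 1)*(d + 3)*(d - 2)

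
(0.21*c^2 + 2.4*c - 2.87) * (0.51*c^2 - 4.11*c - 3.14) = 0.1071*c^4 + 0.3609*c^3 - 11.9871*c^2 + 4.2597*c + 9.0118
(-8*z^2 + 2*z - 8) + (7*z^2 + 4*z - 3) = -z^2 + 6*z - 11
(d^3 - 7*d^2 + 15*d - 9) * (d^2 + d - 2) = d^5 - 6*d^4 + 6*d^3 + 20*d^2 - 39*d + 18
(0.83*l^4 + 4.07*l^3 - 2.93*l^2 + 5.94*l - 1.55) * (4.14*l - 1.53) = 3.4362*l^5 + 15.5799*l^4 - 18.3573*l^3 + 29.0745*l^2 - 15.5052*l + 2.3715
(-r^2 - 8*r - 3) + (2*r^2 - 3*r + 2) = r^2 - 11*r - 1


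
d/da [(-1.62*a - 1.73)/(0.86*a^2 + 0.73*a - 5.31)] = (1.3932*a^2 + 2.9756*a + 9.8651)/(0.7396*a^4 + 1.2556*a^3 - 8.6003*a^2 - 7.7526*a + 28.1961)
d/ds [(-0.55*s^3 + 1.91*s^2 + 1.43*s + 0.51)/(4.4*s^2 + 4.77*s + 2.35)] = (-2.42*s^4 - 5.247*s^3 - 1.0588*s^2 + 4.489*s + 0.9278)/(19.36*s^4 + 41.976*s^3 + 43.4329*s^2 + 22.419*s + 5.5225)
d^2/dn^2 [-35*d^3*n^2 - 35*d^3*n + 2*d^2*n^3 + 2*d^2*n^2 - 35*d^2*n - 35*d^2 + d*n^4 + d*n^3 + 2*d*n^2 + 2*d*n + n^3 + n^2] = -70*d^3 + 12*d^2*n + 4*d^2 + 12*d*n^2 + 6*d*n + 4*d + 6*n + 2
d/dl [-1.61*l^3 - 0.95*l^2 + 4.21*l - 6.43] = -4.83*l^2 - 1.9*l + 4.21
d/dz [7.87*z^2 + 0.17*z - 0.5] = 15.74*z + 0.17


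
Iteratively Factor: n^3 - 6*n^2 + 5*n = (n - 1)*(n^2 - 5*n) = n*(n - 1)*(n - 5)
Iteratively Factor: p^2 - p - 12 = (p + 3)*(p - 4)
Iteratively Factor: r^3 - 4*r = (r - 2)*(r^2 + 2*r) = (r - 2)*(r + 2)*(r)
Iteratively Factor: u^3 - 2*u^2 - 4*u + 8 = (u + 2)*(u^2 - 4*u + 4) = (u - 2)*(u + 2)*(u - 2)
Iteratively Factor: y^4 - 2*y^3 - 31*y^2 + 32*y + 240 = (y - 5)*(y^3 + 3*y^2 - 16*y - 48) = (y - 5)*(y + 3)*(y^2 - 16) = (y - 5)*(y + 3)*(y + 4)*(y - 4)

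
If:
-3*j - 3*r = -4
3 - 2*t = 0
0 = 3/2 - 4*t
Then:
No Solution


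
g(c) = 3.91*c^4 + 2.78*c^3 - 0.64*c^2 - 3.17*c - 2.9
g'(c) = 15.64*c^3 + 8.34*c^2 - 1.28*c - 3.17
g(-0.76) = -0.78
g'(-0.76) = -4.25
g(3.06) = 403.88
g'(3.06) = 519.13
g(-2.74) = 164.18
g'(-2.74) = -258.78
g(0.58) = -3.97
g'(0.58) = 1.94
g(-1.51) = 11.18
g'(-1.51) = -36.07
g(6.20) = 6392.94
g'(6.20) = 4036.93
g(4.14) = 1318.89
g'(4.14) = 1244.26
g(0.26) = -3.70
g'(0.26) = -2.66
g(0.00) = -2.90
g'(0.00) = -3.17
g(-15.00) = 188461.90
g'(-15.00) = -50892.47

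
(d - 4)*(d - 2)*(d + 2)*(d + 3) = d^4 - d^3 - 16*d^2 + 4*d + 48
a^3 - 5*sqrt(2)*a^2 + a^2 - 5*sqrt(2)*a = a*(a + 1)*(a - 5*sqrt(2))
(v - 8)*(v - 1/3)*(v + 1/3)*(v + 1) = v^4 - 7*v^3 - 73*v^2/9 + 7*v/9 + 8/9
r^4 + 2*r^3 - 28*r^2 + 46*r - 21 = (r - 3)*(r - 1)^2*(r + 7)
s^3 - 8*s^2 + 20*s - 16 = (s - 4)*(s - 2)^2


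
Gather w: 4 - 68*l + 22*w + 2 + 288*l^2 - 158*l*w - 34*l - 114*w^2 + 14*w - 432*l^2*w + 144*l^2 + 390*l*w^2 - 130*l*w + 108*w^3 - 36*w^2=432*l^2 - 102*l + 108*w^3 + w^2*(390*l - 150) + w*(-432*l^2 - 288*l + 36) + 6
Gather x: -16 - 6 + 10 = -12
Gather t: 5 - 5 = 0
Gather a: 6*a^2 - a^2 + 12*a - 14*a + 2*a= 5*a^2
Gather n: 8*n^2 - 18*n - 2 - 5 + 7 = 8*n^2 - 18*n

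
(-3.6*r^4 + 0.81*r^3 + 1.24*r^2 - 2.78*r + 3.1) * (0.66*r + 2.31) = -2.376*r^5 - 7.7814*r^4 + 2.6895*r^3 + 1.0296*r^2 - 4.3758*r + 7.161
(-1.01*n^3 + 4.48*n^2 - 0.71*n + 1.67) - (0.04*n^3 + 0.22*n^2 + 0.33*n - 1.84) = -1.05*n^3 + 4.26*n^2 - 1.04*n + 3.51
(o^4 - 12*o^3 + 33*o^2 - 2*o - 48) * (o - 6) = o^5 - 18*o^4 + 105*o^3 - 200*o^2 - 36*o + 288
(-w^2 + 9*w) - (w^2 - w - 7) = -2*w^2 + 10*w + 7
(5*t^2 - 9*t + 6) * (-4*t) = -20*t^3 + 36*t^2 - 24*t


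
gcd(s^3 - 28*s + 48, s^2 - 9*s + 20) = s - 4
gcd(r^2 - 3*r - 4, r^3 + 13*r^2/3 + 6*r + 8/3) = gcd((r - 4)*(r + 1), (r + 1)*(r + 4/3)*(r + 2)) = r + 1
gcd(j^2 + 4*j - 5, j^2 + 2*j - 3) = j - 1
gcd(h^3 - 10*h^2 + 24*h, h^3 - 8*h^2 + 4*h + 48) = h^2 - 10*h + 24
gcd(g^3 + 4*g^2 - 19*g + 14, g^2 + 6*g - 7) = g^2 + 6*g - 7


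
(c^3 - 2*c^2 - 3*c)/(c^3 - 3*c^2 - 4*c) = (c - 3)/(c - 4)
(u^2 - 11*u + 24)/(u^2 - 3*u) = (u - 8)/u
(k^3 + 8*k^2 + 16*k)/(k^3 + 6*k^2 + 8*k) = (k + 4)/(k + 2)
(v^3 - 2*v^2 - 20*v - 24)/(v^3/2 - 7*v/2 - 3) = 2*(v^2 - 4*v - 12)/(v^2 - 2*v - 3)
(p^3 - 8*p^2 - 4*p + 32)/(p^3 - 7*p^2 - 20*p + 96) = (p^2 - 4)/(p^2 + p - 12)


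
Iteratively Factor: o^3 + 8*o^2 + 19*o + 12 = (o + 1)*(o^2 + 7*o + 12) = (o + 1)*(o + 3)*(o + 4)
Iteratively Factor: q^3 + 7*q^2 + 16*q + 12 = (q + 3)*(q^2 + 4*q + 4) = (q + 2)*(q + 3)*(q + 2)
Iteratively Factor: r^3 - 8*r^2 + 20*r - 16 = (r - 2)*(r^2 - 6*r + 8) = (r - 4)*(r - 2)*(r - 2)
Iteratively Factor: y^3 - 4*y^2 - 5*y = (y)*(y^2 - 4*y - 5) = y*(y + 1)*(y - 5)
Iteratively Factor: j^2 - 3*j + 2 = (j - 2)*(j - 1)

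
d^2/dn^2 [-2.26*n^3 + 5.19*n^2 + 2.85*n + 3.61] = 10.38 - 13.56*n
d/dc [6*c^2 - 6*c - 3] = 12*c - 6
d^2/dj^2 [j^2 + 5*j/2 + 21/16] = 2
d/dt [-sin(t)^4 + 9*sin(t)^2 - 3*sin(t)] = (15*sin(t) + sin(3*t) - 3)*cos(t)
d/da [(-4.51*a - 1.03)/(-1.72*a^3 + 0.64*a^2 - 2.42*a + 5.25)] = (-15.5144*a^3 - 2.4284*a^2 + 1.3184*a - 26.1701)/(2.9584*a^6 - 2.2016*a^5 + 8.7344*a^4 - 21.1576*a^3 + 12.5764*a^2 - 25.41*a + 27.5625)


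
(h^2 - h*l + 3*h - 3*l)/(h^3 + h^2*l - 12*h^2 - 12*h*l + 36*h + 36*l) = (h^2 - h*l + 3*h - 3*l)/(h^3 + h^2*l - 12*h^2 - 12*h*l + 36*h + 36*l)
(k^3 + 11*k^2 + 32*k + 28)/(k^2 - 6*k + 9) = (k^3 + 11*k^2 + 32*k + 28)/(k^2 - 6*k + 9)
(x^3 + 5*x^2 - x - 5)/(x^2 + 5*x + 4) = (x^2 + 4*x - 5)/(x + 4)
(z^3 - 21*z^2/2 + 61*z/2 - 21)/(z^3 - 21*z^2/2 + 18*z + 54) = (2*z^2 - 9*z + 7)/(2*z^2 - 9*z - 18)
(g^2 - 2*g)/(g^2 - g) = (g - 2)/(g - 1)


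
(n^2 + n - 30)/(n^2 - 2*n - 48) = (n - 5)/(n - 8)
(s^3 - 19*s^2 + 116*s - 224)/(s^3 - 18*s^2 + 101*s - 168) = (s - 4)/(s - 3)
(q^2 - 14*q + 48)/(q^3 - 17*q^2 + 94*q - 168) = (q - 8)/(q^2 - 11*q + 28)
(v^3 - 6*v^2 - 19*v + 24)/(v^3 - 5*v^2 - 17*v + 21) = (v - 8)/(v - 7)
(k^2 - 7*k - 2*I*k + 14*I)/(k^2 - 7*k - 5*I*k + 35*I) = (k - 2*I)/(k - 5*I)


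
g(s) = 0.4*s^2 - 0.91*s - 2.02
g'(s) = 0.8*s - 0.91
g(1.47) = -2.49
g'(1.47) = 0.27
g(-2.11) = 1.68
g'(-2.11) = -2.60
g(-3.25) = 5.16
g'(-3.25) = -3.51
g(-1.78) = 0.87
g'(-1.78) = -2.33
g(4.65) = 2.40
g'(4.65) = 2.81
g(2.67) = -1.60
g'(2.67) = 1.23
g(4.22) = 1.26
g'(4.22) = 2.47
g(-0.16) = -1.86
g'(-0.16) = -1.04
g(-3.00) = 4.31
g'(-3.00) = -3.31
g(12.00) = 44.66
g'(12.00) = 8.69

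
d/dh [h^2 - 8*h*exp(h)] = -8*h*exp(h) + 2*h - 8*exp(h)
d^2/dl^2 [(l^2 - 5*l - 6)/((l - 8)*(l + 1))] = 4/(l^3 - 24*l^2 + 192*l - 512)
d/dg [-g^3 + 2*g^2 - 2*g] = -3*g^2 + 4*g - 2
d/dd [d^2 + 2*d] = 2*d + 2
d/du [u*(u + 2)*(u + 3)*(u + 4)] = 4*u^3 + 27*u^2 + 52*u + 24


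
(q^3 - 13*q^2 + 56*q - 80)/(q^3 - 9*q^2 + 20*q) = (q - 4)/q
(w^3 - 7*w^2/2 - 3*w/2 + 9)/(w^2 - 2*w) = w - 3/2 - 9/(2*w)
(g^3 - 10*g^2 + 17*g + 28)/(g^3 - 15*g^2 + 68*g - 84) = (g^2 - 3*g - 4)/(g^2 - 8*g + 12)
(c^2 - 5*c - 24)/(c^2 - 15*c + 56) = (c + 3)/(c - 7)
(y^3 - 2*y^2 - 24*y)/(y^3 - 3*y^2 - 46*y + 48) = y*(y^2 - 2*y - 24)/(y^3 - 3*y^2 - 46*y + 48)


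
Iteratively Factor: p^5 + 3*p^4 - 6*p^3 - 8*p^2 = (p - 2)*(p^4 + 5*p^3 + 4*p^2) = (p - 2)*(p + 4)*(p^3 + p^2) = (p - 2)*(p + 1)*(p + 4)*(p^2) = p*(p - 2)*(p + 1)*(p + 4)*(p)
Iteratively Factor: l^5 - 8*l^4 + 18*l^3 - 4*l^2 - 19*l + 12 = (l - 1)*(l^4 - 7*l^3 + 11*l^2 + 7*l - 12) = (l - 1)^2*(l^3 - 6*l^2 + 5*l + 12) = (l - 4)*(l - 1)^2*(l^2 - 2*l - 3) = (l - 4)*(l - 3)*(l - 1)^2*(l + 1)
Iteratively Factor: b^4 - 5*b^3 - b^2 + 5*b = (b)*(b^3 - 5*b^2 - b + 5) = b*(b + 1)*(b^2 - 6*b + 5) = b*(b - 5)*(b + 1)*(b - 1)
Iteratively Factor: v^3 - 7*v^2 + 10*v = (v - 5)*(v^2 - 2*v) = (v - 5)*(v - 2)*(v)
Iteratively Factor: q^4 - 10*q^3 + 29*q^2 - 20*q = (q - 4)*(q^3 - 6*q^2 + 5*q) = (q - 4)*(q - 1)*(q^2 - 5*q) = q*(q - 4)*(q - 1)*(q - 5)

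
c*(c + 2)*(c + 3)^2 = c^4 + 8*c^3 + 21*c^2 + 18*c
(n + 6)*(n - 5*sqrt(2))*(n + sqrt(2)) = n^3 - 4*sqrt(2)*n^2 + 6*n^2 - 24*sqrt(2)*n - 10*n - 60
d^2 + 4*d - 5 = (d - 1)*(d + 5)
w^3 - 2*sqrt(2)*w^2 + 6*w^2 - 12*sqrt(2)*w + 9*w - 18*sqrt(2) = (w + 3)^2*(w - 2*sqrt(2))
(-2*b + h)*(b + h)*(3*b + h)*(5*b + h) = -30*b^4 - 31*b^3*h + 5*b^2*h^2 + 7*b*h^3 + h^4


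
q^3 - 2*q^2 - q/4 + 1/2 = (q - 2)*(q - 1/2)*(q + 1/2)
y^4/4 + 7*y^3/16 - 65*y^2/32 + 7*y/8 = y*(y/4 + 1)*(y - 7/4)*(y - 1/2)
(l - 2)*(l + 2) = l^2 - 4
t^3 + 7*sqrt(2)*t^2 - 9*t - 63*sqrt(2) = (t - 3)*(t + 3)*(t + 7*sqrt(2))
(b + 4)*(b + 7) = b^2 + 11*b + 28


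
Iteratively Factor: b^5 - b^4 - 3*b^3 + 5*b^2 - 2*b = (b - 1)*(b^4 - 3*b^2 + 2*b) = (b - 1)*(b + 2)*(b^3 - 2*b^2 + b) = (b - 1)^2*(b + 2)*(b^2 - b) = b*(b - 1)^2*(b + 2)*(b - 1)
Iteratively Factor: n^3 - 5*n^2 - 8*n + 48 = (n - 4)*(n^2 - n - 12) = (n - 4)*(n + 3)*(n - 4)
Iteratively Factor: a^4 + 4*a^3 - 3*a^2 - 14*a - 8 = (a - 2)*(a^3 + 6*a^2 + 9*a + 4) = (a - 2)*(a + 1)*(a^2 + 5*a + 4) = (a - 2)*(a + 1)^2*(a + 4)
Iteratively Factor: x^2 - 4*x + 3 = (x - 3)*(x - 1)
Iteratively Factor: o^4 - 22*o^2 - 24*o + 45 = (o - 1)*(o^3 + o^2 - 21*o - 45) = (o - 5)*(o - 1)*(o^2 + 6*o + 9) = (o - 5)*(o - 1)*(o + 3)*(o + 3)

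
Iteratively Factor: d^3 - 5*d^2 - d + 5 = (d - 5)*(d^2 - 1) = (d - 5)*(d + 1)*(d - 1)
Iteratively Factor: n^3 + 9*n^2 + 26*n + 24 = (n + 4)*(n^2 + 5*n + 6) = (n + 2)*(n + 4)*(n + 3)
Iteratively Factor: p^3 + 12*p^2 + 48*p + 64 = (p + 4)*(p^2 + 8*p + 16) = (p + 4)^2*(p + 4)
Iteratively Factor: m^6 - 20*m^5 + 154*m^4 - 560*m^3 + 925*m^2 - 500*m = (m)*(m^5 - 20*m^4 + 154*m^3 - 560*m^2 + 925*m - 500) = m*(m - 5)*(m^4 - 15*m^3 + 79*m^2 - 165*m + 100) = m*(m - 5)^2*(m^3 - 10*m^2 + 29*m - 20) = m*(m - 5)^2*(m - 4)*(m^2 - 6*m + 5) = m*(m - 5)^3*(m - 4)*(m - 1)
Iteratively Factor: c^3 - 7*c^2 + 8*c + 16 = (c - 4)*(c^2 - 3*c - 4) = (c - 4)^2*(c + 1)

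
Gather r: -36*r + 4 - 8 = -36*r - 4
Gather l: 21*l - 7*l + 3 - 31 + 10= 14*l - 18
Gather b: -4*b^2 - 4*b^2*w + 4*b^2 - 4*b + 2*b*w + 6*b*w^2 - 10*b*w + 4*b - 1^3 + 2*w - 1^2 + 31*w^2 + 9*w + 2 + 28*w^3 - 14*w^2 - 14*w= -4*b^2*w + b*(6*w^2 - 8*w) + 28*w^3 + 17*w^2 - 3*w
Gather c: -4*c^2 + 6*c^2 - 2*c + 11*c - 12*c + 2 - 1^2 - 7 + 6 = 2*c^2 - 3*c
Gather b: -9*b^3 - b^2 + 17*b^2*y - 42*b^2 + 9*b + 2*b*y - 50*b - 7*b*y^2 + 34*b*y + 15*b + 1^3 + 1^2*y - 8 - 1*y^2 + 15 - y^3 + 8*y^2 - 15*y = -9*b^3 + b^2*(17*y - 43) + b*(-7*y^2 + 36*y - 26) - y^3 + 7*y^2 - 14*y + 8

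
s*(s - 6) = s^2 - 6*s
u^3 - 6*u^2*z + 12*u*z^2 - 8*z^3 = (u - 2*z)^3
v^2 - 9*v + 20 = (v - 5)*(v - 4)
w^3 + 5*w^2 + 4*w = w*(w + 1)*(w + 4)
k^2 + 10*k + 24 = (k + 4)*(k + 6)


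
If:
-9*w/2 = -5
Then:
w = 10/9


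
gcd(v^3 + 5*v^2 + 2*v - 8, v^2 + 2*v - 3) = v - 1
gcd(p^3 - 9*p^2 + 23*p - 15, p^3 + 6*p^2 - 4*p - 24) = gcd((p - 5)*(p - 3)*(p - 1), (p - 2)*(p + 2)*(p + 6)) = 1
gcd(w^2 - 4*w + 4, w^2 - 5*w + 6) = w - 2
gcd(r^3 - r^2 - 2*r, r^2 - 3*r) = r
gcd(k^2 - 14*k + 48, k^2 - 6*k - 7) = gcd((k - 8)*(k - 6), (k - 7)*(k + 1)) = 1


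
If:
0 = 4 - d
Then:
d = 4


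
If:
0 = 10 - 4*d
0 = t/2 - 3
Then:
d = 5/2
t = 6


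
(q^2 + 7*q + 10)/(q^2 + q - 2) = (q + 5)/(q - 1)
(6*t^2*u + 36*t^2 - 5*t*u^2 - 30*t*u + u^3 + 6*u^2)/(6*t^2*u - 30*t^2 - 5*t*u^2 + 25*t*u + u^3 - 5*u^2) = (u + 6)/(u - 5)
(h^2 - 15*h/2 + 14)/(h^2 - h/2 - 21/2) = (h - 4)/(h + 3)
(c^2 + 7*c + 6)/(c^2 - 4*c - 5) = (c + 6)/(c - 5)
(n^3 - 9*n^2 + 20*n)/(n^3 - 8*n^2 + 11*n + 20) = n/(n + 1)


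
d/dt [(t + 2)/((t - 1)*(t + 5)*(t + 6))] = 2*(-t^3 - 8*t^2 - 20*t - 34)/(t^6 + 20*t^5 + 138*t^4 + 320*t^3 - 239*t^2 - 1140*t + 900)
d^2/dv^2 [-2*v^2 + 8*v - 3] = -4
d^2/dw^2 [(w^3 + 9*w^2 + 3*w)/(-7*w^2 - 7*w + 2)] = 6*(77*w^3 - 112*w^2 - 46*w - 26)/(343*w^6 + 1029*w^5 + 735*w^4 - 245*w^3 - 210*w^2 + 84*w - 8)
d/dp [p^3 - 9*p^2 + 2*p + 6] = 3*p^2 - 18*p + 2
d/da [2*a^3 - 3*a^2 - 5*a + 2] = 6*a^2 - 6*a - 5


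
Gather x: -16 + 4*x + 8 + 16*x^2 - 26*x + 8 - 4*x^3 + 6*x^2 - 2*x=-4*x^3 + 22*x^2 - 24*x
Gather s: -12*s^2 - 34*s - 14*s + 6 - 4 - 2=-12*s^2 - 48*s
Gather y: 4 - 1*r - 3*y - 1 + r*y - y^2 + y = -r - y^2 + y*(r - 2) + 3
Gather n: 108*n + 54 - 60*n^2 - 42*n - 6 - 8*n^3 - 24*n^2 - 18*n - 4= -8*n^3 - 84*n^2 + 48*n + 44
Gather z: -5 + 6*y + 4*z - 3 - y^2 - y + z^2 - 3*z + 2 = -y^2 + 5*y + z^2 + z - 6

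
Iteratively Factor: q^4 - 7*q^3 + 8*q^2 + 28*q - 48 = (q - 3)*(q^3 - 4*q^2 - 4*q + 16) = (q - 3)*(q - 2)*(q^2 - 2*q - 8) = (q - 4)*(q - 3)*(q - 2)*(q + 2)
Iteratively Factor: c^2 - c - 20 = (c + 4)*(c - 5)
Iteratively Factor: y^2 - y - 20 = (y - 5)*(y + 4)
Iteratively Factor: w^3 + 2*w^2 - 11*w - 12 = (w + 4)*(w^2 - 2*w - 3) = (w + 1)*(w + 4)*(w - 3)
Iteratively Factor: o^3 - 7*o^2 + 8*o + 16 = (o - 4)*(o^2 - 3*o - 4) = (o - 4)^2*(o + 1)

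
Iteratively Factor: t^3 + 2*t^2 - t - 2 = (t + 1)*(t^2 + t - 2) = (t - 1)*(t + 1)*(t + 2)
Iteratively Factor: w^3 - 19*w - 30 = (w + 2)*(w^2 - 2*w - 15) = (w - 5)*(w + 2)*(w + 3)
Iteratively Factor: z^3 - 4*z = (z - 2)*(z^2 + 2*z) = z*(z - 2)*(z + 2)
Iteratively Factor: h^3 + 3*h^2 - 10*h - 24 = (h + 2)*(h^2 + h - 12) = (h + 2)*(h + 4)*(h - 3)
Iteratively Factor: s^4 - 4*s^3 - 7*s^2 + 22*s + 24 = (s - 4)*(s^3 - 7*s - 6) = (s - 4)*(s - 3)*(s^2 + 3*s + 2) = (s - 4)*(s - 3)*(s + 1)*(s + 2)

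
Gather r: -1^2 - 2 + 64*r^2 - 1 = 64*r^2 - 4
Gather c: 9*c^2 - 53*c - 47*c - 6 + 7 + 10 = 9*c^2 - 100*c + 11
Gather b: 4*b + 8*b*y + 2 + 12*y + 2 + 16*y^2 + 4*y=b*(8*y + 4) + 16*y^2 + 16*y + 4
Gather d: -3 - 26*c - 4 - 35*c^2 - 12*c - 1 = -35*c^2 - 38*c - 8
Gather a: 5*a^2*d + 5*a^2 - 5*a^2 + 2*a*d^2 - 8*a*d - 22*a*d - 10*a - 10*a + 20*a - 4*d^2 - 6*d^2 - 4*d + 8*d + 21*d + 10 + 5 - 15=5*a^2*d + a*(2*d^2 - 30*d) - 10*d^2 + 25*d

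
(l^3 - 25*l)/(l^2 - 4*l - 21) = l*(25 - l^2)/(-l^2 + 4*l + 21)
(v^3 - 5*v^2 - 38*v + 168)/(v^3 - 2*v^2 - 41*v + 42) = (v - 4)/(v - 1)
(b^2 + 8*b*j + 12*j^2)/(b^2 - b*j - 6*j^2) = (b + 6*j)/(b - 3*j)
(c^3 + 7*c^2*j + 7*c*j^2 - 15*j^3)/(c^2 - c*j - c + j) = (c^2 + 8*c*j + 15*j^2)/(c - 1)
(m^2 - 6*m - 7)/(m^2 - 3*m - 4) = (m - 7)/(m - 4)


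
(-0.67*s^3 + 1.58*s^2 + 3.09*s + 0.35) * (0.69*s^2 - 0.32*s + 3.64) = -0.4623*s^5 + 1.3046*s^4 - 0.8123*s^3 + 5.0039*s^2 + 11.1356*s + 1.274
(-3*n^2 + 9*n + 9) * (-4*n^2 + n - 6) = 12*n^4 - 39*n^3 - 9*n^2 - 45*n - 54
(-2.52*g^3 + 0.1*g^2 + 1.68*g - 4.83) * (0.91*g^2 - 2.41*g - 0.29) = -2.2932*g^5 + 6.1642*g^4 + 2.0186*g^3 - 8.4731*g^2 + 11.1531*g + 1.4007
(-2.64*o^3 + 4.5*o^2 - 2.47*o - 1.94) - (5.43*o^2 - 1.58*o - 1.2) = -2.64*o^3 - 0.93*o^2 - 0.89*o - 0.74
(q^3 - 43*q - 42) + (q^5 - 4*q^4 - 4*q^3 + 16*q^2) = q^5 - 4*q^4 - 3*q^3 + 16*q^2 - 43*q - 42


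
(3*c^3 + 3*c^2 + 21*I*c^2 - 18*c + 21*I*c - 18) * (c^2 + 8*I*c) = 3*c^5 + 3*c^4 + 45*I*c^4 - 186*c^3 + 45*I*c^3 - 186*c^2 - 144*I*c^2 - 144*I*c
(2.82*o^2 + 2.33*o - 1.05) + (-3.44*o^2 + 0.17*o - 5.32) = -0.62*o^2 + 2.5*o - 6.37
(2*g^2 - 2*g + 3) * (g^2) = 2*g^4 - 2*g^3 + 3*g^2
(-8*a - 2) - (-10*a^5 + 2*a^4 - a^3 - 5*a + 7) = 10*a^5 - 2*a^4 + a^3 - 3*a - 9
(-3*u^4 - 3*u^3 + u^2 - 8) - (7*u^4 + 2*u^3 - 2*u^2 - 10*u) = -10*u^4 - 5*u^3 + 3*u^2 + 10*u - 8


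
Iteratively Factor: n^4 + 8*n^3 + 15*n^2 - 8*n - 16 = (n + 4)*(n^3 + 4*n^2 - n - 4) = (n + 4)^2*(n^2 - 1) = (n - 1)*(n + 4)^2*(n + 1)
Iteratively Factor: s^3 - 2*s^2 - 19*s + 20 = (s - 5)*(s^2 + 3*s - 4) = (s - 5)*(s + 4)*(s - 1)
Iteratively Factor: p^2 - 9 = (p - 3)*(p + 3)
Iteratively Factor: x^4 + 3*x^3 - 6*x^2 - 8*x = (x + 1)*(x^3 + 2*x^2 - 8*x) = x*(x + 1)*(x^2 + 2*x - 8) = x*(x + 1)*(x + 4)*(x - 2)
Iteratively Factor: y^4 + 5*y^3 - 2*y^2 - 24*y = (y)*(y^3 + 5*y^2 - 2*y - 24) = y*(y + 4)*(y^2 + y - 6) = y*(y + 3)*(y + 4)*(y - 2)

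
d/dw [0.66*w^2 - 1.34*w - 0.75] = 1.32*w - 1.34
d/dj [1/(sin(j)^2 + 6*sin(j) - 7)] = -2*(sin(j) + 3)*cos(j)/(sin(j)^2 + 6*sin(j) - 7)^2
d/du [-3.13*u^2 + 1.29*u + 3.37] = 1.29 - 6.26*u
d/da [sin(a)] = cos(a)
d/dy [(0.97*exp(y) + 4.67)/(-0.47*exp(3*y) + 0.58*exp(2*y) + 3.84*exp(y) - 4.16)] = (0.9118*exp(3*y) + 6.0221*exp(2*y) - 5.4172*exp(y) - 21.968)*exp(y)/(0.2209*exp(6*y) - 0.5452*exp(5*y) - 3.2732*exp(4*y) + 8.3648*exp(3*y) + 9.92*exp(2*y) - 31.9488*exp(y) + 17.3056)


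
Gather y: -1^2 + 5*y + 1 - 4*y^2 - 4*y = -4*y^2 + y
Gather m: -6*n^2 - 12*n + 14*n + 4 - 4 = -6*n^2 + 2*n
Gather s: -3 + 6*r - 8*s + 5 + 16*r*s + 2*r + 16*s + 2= 8*r + s*(16*r + 8) + 4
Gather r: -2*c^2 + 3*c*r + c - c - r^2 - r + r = -2*c^2 + 3*c*r - r^2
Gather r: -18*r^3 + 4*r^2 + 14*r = -18*r^3 + 4*r^2 + 14*r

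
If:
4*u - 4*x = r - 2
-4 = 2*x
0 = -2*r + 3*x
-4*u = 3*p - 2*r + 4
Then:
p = 1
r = -3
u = -13/4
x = -2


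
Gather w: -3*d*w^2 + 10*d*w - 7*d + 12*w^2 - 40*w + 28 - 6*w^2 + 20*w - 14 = -7*d + w^2*(6 - 3*d) + w*(10*d - 20) + 14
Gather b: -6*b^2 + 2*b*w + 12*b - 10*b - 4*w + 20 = -6*b^2 + b*(2*w + 2) - 4*w + 20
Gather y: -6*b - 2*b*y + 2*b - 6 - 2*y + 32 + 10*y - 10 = -4*b + y*(8 - 2*b) + 16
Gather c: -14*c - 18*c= -32*c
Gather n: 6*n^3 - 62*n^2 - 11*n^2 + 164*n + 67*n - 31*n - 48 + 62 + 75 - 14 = 6*n^3 - 73*n^2 + 200*n + 75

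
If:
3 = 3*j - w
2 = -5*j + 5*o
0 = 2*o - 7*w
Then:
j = 109/95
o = 147/95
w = 42/95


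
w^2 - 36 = (w - 6)*(w + 6)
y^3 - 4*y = y*(y - 2)*(y + 2)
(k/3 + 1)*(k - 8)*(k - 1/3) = k^3/3 - 16*k^2/9 - 67*k/9 + 8/3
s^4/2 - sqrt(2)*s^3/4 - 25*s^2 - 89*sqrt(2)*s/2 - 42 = (s/2 + sqrt(2)/2)*(s - 6*sqrt(2))*(s + sqrt(2))*(s + 7*sqrt(2)/2)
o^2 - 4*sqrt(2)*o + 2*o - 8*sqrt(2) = (o + 2)*(o - 4*sqrt(2))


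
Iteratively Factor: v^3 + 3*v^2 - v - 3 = (v - 1)*(v^2 + 4*v + 3) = (v - 1)*(v + 1)*(v + 3)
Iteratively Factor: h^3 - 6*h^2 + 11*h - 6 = (h - 2)*(h^2 - 4*h + 3) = (h - 2)*(h - 1)*(h - 3)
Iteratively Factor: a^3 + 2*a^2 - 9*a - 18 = (a + 3)*(a^2 - a - 6) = (a + 2)*(a + 3)*(a - 3)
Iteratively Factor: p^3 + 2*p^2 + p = (p + 1)*(p^2 + p) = p*(p + 1)*(p + 1)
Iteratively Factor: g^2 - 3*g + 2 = (g - 1)*(g - 2)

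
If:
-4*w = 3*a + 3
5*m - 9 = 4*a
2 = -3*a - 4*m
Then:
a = -46/31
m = 19/31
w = 45/124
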